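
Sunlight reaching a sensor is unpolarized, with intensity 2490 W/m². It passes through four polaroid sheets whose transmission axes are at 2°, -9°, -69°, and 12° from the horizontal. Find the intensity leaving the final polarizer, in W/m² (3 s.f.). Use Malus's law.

I ≈ 7.34 W/m²

Unpolarized light through the first polarizer → I₁ = 2490 W/m²/2 = 1245 W/m², polarized at 2°.
I₂ = I₁ · cos²(11°) = 1245 · 0.9636 = 1200 W/m².
I₃ = I₂ · cos²(60°) = 1200 · 0.25 = 299.9 W/m².
I₄ = I₃ · cos²(81°) = 299.9 · 0.02447 = 7.34 W/m².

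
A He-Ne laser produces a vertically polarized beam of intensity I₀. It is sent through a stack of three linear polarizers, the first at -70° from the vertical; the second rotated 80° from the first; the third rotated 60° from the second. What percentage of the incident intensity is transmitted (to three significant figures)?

≈ 0.0882%

I₁ = I₀ cos²(-70° − 0°) = I₀ cos²(70°) = 0.117 I₀.
I₂ = I₁ cos²(80°) = 0.117 · 0.03015 I₀ = 0.003527 I₀.
I₃ = I₂ cos²(60°) = 0.003527 · 0.25 I₀ = 0.0008818 I₀.
That is 0.08818% of the incident intensity.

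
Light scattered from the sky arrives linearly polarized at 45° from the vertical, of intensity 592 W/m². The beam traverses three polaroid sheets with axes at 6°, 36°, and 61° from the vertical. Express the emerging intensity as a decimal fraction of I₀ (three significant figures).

I/I₀ ≈ 0.372

I₁ = 592 W/m² · cos²(39°) = 357.5 W/m².
I₂ = I₁ · cos²(30°) = 357.5 · 0.75 = 268.2 W/m².
I₃ = I₂ · cos²(25°) = 268.2 · 0.8214 = 220.3 W/m².
Transmitted fraction = 0.3721.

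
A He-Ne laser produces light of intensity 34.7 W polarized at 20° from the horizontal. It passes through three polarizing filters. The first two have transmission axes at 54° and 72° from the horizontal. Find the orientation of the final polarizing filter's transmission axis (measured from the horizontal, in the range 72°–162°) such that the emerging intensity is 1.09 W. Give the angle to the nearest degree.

θ ≈ 149°

By Malus's law, I₁ = I₀ cos²(54° − 20°) = I₀ cos²(34°) = 0.6873 I₀.
I₂ = I₁ cos²(72° − 54°) = 0.6873 I₀ · cos²(18°) = 0.6217 I₀.
Target fraction: 1.09 / 34.7 W = 0.03141 of I₀.
Need I₃/I₀ = 0.03141, so cos²(θ − 72°) = 0.03141 / 0.6217 = 0.05053.
θ − 72° = arccos(√0.05053) = 77.0°, giving θ ≈ 72 + 77.0 = 149.0°.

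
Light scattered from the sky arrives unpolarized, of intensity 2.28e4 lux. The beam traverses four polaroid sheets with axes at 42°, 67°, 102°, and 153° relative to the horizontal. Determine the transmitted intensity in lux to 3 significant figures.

I ≈ 2490 lux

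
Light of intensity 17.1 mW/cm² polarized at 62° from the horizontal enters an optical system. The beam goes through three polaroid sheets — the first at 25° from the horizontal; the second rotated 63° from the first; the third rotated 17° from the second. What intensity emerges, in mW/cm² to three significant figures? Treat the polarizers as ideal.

I₁ = 17.1 mW/cm² · cos²(37°) = 10.91 mW/cm².
I₂ = I₁ · cos²(63°) = 10.91 · 0.2061 = 2.248 mW/cm².
I₃ = I₂ · cos²(17°) = 2.248 · 0.9145 = 2.056 mW/cm².

I ≈ 2.06 mW/cm²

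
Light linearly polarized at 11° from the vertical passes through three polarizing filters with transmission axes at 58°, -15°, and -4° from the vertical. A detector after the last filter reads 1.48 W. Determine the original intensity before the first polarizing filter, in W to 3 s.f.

I₀ ≈ 38.6 W

I₁ = I₀ cos²(58° − 11°) = I₀ cos²(47°) = 0.4651 I₀.
I₂ = I₁ cos²(-15° − 58°) = 0.4651 I₀ · cos²(73°) = 0.03976 I₀.
I₃ = I₂ cos²(-4° + 15°) = 0.03976 I₀ · cos²(11°) = 0.03831 I₀.
So 1.48 W = 0.03831 I₀, giving I₀ = 1.48/0.03831 = 38.63 W.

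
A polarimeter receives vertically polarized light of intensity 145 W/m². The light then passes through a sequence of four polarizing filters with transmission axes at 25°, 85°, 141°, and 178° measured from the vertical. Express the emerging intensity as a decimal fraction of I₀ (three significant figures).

I/I₀ ≈ 0.0410

I₁ = 145 W/m² · cos²(25°) = 119.1 W/m².
I₂ = I₁ · cos²(60°) = 119.1 · 0.25 = 29.78 W/m².
I₃ = I₂ · cos²(56°) = 29.78 · 0.3127 = 9.311 W/m².
I₄ = I₃ · cos²(37°) = 9.311 · 0.6378 = 5.939 W/m².
Transmitted fraction = 0.04096.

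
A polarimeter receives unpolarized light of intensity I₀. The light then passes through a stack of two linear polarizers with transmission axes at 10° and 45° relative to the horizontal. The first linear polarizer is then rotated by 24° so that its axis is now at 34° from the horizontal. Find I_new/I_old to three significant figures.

Before rotation:
Unpolarized light through the first polarizer → I₁ = ½ I₀, now polarized at 10°.
I₂ = I₁ cos²(45° − 10°) = 0.5 I₀ · cos²(35°) = 0.3355 I₀.
After rotation:
Unpolarized light through the first polarizer → I₁ = ½ I₀, now polarized at 34°.
I₂ = I₁ cos²(45° − 34°) = 0.5 I₀ · cos²(11°) = 0.4818 I₀.
Ratio = 0.4818 / 0.3355 = 1.436.

I_new/I_old ≈ 1.44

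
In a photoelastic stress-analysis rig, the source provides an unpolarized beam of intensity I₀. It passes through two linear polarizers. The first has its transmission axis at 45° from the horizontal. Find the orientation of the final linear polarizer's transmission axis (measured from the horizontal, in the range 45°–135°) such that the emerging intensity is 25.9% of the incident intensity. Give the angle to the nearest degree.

θ ≈ 89°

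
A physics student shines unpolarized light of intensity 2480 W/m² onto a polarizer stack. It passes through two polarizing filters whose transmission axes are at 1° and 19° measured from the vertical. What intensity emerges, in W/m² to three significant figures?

I ≈ 1120 W/m²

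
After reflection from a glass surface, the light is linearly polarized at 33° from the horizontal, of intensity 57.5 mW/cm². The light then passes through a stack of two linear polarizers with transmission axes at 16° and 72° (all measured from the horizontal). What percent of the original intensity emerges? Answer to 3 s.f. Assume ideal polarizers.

I₁ = 57.5 mW/cm² · cos²(17°) = 52.58 mW/cm².
I₂ = I₁ · cos²(56°) = 52.58 · 0.3127 = 16.44 mW/cm².
That is 28.6% of the incident intensity.

≈ 28.6%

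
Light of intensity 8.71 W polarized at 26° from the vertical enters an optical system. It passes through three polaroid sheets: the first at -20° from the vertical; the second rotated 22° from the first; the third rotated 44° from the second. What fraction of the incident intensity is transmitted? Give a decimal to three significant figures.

I/I₀ ≈ 0.215

By Malus's law, I₁ = 8.71 W · cos²(46°) = 4.203 W.
I₂ = I₁ · cos²(22°) = 4.203 · 0.8597 = 3.613 W.
I₃ = I₂ · cos²(44°) = 3.613 · 0.5174 = 1.87 W.
Transmitted fraction = 0.2147.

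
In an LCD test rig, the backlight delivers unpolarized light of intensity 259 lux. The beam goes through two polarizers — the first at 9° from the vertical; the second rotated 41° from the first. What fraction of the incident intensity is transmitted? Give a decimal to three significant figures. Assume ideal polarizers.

Unpolarized light through the first polarizer → I₁ = 259 lux/2 = 129.5 lux, polarized at 9°.
I₂ = I₁ · cos²(41°) = 129.5 · 0.5696 = 73.76 lux.
Transmitted fraction = 0.2848.

I/I₀ ≈ 0.285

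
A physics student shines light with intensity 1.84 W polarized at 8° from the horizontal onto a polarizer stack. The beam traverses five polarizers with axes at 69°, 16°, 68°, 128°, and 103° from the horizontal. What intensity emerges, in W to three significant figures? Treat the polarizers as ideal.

By Malus's law, I₁ = 1.84 W · cos²(61°) = 0.4325 W.
I₂ = I₁ · cos²(53°) = 0.4325 · 0.3622 = 0.1566 W.
I₃ = I₂ · cos²(52°) = 0.1566 · 0.379 = 0.05937 W.
I₄ = I₃ · cos²(60°) = 0.05937 · 0.25 = 0.01484 W.
I₅ = I₄ · cos²(25°) = 0.01484 · 0.8214 = 0.01219 W.

I ≈ 0.0122 W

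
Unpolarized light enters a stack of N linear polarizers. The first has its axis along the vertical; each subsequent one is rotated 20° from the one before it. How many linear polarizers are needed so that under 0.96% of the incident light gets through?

N = 33

First polarizer halves the unpolarized light: factor 1/2.
Each further stage multiplies by cos²(20°) = 0.883.
After N polarizers: T = 0.5·0.883^(N−1). Require T < 0.0096 ⇒ N−1 > ln(0.0096/0.5)/ln(0.883) = 31.77, so N−1 ≥ 32 and N = 33.
Check: N=33 gives T = 0.009334 < 0.0096; N=32 gives T = 0.01057.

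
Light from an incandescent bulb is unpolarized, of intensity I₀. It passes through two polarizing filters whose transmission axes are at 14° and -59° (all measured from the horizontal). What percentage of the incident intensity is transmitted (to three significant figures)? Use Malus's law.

Unpolarized light through the first polarizer → I₁ = ½ I₀, now polarized at 14°.
I₂ = I₁ cos²(-59° − 14°) = 0.5 I₀ · cos²(73°) = 0.04274 I₀.
That is 4.274% of the incident intensity.

≈ 4.27%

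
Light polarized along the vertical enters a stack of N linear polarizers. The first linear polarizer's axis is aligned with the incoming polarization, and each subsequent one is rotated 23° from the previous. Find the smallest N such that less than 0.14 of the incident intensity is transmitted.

N = 13

First polarizer is aligned with the polarization: full transmission.
Each further stage multiplies by cos²(23°) = 0.8473.
After N polarizers: T = 0.8473^(N−1). Require T < 0.14 ⇒ N−1 > ln(0.14)/ln(0.8473) = 11.87, so N−1 ≥ 12 and N = 13.
Check: N=13 gives T = 0.137 < 0.14; N=12 gives T = 0.1616.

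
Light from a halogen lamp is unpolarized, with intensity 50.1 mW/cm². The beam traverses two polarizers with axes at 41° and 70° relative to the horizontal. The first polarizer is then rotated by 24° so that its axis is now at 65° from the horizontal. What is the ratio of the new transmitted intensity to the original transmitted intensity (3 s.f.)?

Before rotation:
Unpolarized light through the first polarizer → I₁ = ½ I₀, now polarized at 41°.
I₂ = I₁ cos²(70° − 41°) = 0.5 I₀ · cos²(29°) = 0.3825 I₀.
After rotation:
Unpolarized light through the first polarizer → I₁ = ½ I₀, now polarized at 65°.
I₂ = I₁ cos²(70° − 65°) = 0.5 I₀ · cos²(5°) = 0.4962 I₀.
Ratio = 0.4962 / 0.3825 = 1.297.

I_new/I_old ≈ 1.30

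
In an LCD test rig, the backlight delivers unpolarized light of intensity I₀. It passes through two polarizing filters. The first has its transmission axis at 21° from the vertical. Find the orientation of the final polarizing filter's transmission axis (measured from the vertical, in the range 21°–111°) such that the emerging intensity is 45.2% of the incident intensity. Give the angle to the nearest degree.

Unpolarized light through the first polarizer → I₁ = ½ I₀, now polarized at 21°.
Need I₂/I₀ = 0.452, so cos²(θ − 21°) = 0.452 / 0.5 = 0.904.
θ − 21° = arccos(√0.904) = 18.0°, giving θ ≈ 21 + 18.0 = 39.0°.

θ ≈ 39°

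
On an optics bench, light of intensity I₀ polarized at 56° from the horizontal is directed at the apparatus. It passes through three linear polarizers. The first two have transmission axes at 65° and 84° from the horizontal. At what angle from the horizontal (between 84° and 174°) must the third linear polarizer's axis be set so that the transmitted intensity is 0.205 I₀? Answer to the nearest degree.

θ ≈ 145°

I₁ = I₀ cos²(65° − 56°) = I₀ cos²(9°) = 0.9755 I₀.
I₂ = I₁ cos²(84° − 65°) = 0.9755 I₀ · cos²(19°) = 0.8721 I₀.
Need I₃/I₀ = 0.205, so cos²(θ − 84°) = 0.205 / 0.8721 = 0.2351.
θ − 84° = arccos(√0.2351) = 61.0°, giving θ ≈ 84 + 61.0 = 145.0°.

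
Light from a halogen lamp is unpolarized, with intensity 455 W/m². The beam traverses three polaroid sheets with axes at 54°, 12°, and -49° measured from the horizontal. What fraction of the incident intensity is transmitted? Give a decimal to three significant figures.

Unpolarized light through the first polarizer → I₁ = 455 W/m²/2 = 227.5 W/m², polarized at 54°.
I₂ = I₁ · cos²(42°) = 227.5 · 0.5523 = 125.6 W/m².
I₃ = I₂ · cos²(61°) = 125.6 · 0.235 = 29.53 W/m².
Transmitted fraction = 0.0649.

I/I₀ ≈ 0.0649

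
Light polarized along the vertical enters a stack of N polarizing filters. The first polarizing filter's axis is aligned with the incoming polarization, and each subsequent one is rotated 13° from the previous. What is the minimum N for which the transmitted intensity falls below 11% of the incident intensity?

N = 44

First polarizer is aligned with the polarization: full transmission.
Each further stage multiplies by cos²(13°) = 0.9494.
After N polarizers: T = 0.9494^(N−1). Require T < 0.11 ⇒ N−1 > ln(0.11)/ln(0.9494) = 42.51, so N−1 ≥ 43 and N = 44.
Check: N=44 gives T = 0.1072 < 0.11; N=43 gives T = 0.1129.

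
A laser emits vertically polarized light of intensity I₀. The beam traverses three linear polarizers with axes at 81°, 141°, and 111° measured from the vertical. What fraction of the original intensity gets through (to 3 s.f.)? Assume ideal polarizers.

By Malus's law, I₁ = I₀ cos²(81° − 0°) = I₀ cos²(81°) = 0.02447 I₀.
I₂ = I₁ cos²(141° − 81°) = 0.02447 I₀ · cos²(60°) = 0.006118 I₀.
I₃ = I₂ cos²(111° − 141°) = 0.006118 I₀ · cos²(30°) = 0.004588 I₀.
Transmitted fraction = 0.004588.

≈ 0.00459 I₀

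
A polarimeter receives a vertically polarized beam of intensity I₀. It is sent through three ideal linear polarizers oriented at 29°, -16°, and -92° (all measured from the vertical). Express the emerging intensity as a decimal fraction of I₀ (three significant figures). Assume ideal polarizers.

I₁ = I₀ cos²(29° − 0°) = I₀ cos²(29°) = 0.765 I₀.
I₂ = I₁ cos²(-16° − 29°) = 0.765 I₀ · cos²(45°) = 0.3825 I₀.
I₃ = I₂ cos²(-92° + 16°) = 0.3825 I₀ · cos²(76°) = 0.02239 I₀.
Transmitted fraction = 0.02239.

≈ 0.0224 I₀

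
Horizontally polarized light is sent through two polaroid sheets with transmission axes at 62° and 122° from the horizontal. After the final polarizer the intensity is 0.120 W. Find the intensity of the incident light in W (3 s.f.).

By Malus's law, I₁ = I₀ cos²(62° − 0°) = I₀ cos²(62°) = 0.2204 I₀.
I₂ = I₁ cos²(122° − 62°) = 0.2204 I₀ · cos²(60°) = 0.0551 I₀.
So 0.120 W = 0.0551 I₀, giving I₀ = 0.120/0.0551 = 2.178 W.

I₀ ≈ 2.18 W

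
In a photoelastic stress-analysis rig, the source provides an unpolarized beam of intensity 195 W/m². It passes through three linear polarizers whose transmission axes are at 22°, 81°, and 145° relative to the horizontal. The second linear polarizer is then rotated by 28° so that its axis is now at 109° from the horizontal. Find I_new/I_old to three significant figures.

Before rotation:
Unpolarized light through the first polarizer → I₁ = ½ I₀, now polarized at 22°.
I₂ = I₁ cos²(81° − 22°) = 0.5 I₀ · cos²(59°) = 0.1326 I₀.
I₃ = I₂ cos²(145° − 81°) = 0.1326 I₀ · cos²(64°) = 0.02549 I₀.
After rotation:
Unpolarized light through the first polarizer → I₁ = ½ I₀, now polarized at 22°.
I₂ = I₁ cos²(109° − 22°) = 0.5 I₀ · cos²(87°) = 0.00137 I₀.
I₃ = I₂ cos²(145° − 109°) = 0.00137 I₀ · cos²(36°) = 0.0008964 I₀.
Ratio = 0.0008964 / 0.02549 = 0.03517.

I_new/I_old ≈ 0.0352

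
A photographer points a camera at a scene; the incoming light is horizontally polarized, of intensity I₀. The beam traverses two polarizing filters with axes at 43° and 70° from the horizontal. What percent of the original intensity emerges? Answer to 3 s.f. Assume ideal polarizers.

I₁ = I₀ cos²(43° − 0°) = I₀ cos²(43°) = 0.5349 I₀.
I₂ = I₁ cos²(70° − 43°) = 0.5349 I₀ · cos²(27°) = 0.4246 I₀.
That is 42.46% of the incident intensity.

≈ 42.5%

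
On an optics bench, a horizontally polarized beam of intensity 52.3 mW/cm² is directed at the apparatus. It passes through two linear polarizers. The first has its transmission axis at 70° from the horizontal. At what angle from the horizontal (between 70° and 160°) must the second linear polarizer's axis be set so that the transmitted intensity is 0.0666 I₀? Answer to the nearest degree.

By Malus's law, I₁ = I₀ cos²(70° − 0°) = I₀ cos²(70°) = 0.117 I₀.
Need I₂/I₀ = 0.0666, so cos²(θ − 70°) = 0.0666 / 0.117 = 0.5693.
θ − 70° = arccos(√0.5693) = 41.0°, giving θ ≈ 70 + 41.0 = 111.0°.

θ ≈ 111°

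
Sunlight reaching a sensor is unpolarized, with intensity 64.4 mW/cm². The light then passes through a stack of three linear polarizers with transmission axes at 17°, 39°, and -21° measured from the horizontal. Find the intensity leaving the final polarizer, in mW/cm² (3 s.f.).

I ≈ 6.92 mW/cm²

Unpolarized light through the first polarizer → I₁ = 64.4 mW/cm²/2 = 32.2 mW/cm², polarized at 17°.
I₂ = I₁ · cos²(22°) = 32.2 · 0.8597 = 27.68 mW/cm².
I₃ = I₂ · cos²(60°) = 27.68 · 0.25 = 6.92 mW/cm².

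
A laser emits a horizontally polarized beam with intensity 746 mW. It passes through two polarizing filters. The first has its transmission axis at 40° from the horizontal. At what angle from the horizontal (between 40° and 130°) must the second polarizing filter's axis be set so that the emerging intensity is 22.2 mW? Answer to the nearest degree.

θ ≈ 117°

I₁ = I₀ cos²(40° − 0°) = I₀ cos²(40°) = 0.5868 I₀.
Target fraction: 22.2 / 746 mW = 0.02976 of I₀.
Need I₂/I₀ = 0.02976, so cos²(θ − 40°) = 0.02976 / 0.5868 = 0.05071.
θ − 40° = arccos(√0.05071) = 77.0°, giving θ ≈ 40 + 77.0 = 117.0°.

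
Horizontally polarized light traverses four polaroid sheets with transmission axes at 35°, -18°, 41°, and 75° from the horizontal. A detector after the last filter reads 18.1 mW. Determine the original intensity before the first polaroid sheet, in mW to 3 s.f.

I₀ ≈ 409 mW

By Malus's law, I₁ = I₀ cos²(35° − 0°) = I₀ cos²(35°) = 0.671 I₀.
I₂ = I₁ cos²(-18° − 35°) = 0.671 I₀ · cos²(53°) = 0.243 I₀.
I₃ = I₂ cos²(41° + 18°) = 0.243 I₀ · cos²(59°) = 0.06447 I₀.
I₄ = I₃ cos²(75° − 41°) = 0.06447 I₀ · cos²(34°) = 0.04431 I₀.
So 18.1 mW = 0.04431 I₀, giving I₀ = 18.1/0.04431 = 408.5 mW.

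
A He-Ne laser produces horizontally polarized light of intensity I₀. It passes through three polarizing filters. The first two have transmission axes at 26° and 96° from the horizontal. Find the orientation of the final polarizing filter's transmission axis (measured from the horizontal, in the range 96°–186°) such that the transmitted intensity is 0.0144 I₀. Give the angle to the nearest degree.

θ ≈ 163°

I₁ = I₀ cos²(26° − 0°) = I₀ cos²(26°) = 0.8078 I₀.
I₂ = I₁ cos²(96° − 26°) = 0.8078 I₀ · cos²(70°) = 0.0945 I₀.
Need I₃/I₀ = 0.0144, so cos²(θ − 96°) = 0.0144 / 0.0945 = 0.1524.
θ − 96° = arccos(√0.1524) = 67.0°, giving θ ≈ 96 + 67.0 = 163.0°.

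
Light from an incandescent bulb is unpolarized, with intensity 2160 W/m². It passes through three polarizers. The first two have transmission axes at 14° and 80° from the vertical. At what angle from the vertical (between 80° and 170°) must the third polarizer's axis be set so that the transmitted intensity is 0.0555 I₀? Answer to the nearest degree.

Unpolarized light through the first polarizer → I₁ = ½ I₀, now polarized at 14°.
I₂ = I₁ cos²(80° − 14°) = 0.5 I₀ · cos²(66°) = 0.08272 I₀.
Need I₃/I₀ = 0.0555, so cos²(θ − 80°) = 0.0555 / 0.08272 = 0.671.
θ − 80° = arccos(√0.671) = 35.0°, giving θ ≈ 80 + 35.0 = 115.0°.

θ ≈ 115°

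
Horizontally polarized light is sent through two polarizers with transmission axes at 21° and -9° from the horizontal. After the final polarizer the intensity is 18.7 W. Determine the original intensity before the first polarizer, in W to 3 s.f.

I₁ = I₀ cos²(21° − 0°) = I₀ cos²(21°) = 0.8716 I₀.
I₂ = I₁ cos²(-9° − 21°) = 0.8716 I₀ · cos²(30°) = 0.6537 I₀.
So 18.7 W = 0.6537 I₀, giving I₀ = 18.7/0.6537 = 28.61 W.

I₀ ≈ 28.6 W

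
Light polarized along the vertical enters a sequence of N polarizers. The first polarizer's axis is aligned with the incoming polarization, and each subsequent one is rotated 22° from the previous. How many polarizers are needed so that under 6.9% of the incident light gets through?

First polarizer is aligned with the polarization: full transmission.
Each further stage multiplies by cos²(22°) = 0.8597.
After N polarizers: T = 0.8597^(N−1). Require T < 0.069 ⇒ N−1 > ln(0.069)/ln(0.8597) = 17.68, so N−1 ≥ 18 and N = 19.
Check: N=19 gives T = 0.06576 < 0.069; N=18 gives T = 0.0765.

N = 19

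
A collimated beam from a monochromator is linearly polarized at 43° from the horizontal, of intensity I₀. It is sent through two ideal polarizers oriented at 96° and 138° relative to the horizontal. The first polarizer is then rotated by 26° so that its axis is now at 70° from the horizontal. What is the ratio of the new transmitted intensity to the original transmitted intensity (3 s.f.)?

I_new/I_old ≈ 0.557

Before rotation:
By Malus's law, I₁ = I₀ cos²(96° − 43°) = I₀ cos²(53°) = 0.3622 I₀.
I₂ = I₁ cos²(138° − 96°) = 0.3622 I₀ · cos²(42°) = 0.2 I₀.
After rotation:
I₁ = I₀ cos²(70° − 43°) = I₀ cos²(27°) = 0.7939 I₀.
I₂ = I₁ cos²(138° − 70°) = 0.7939 I₀ · cos²(68°) = 0.1114 I₀.
Ratio = 0.1114 / 0.2 = 0.557.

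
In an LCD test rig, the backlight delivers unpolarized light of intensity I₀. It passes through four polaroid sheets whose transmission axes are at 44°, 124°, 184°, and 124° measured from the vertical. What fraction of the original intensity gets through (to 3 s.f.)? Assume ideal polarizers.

≈ 0.000942 I₀

Unpolarized light through the first polarizer → I₁ = ½ I₀, now polarized at 44°.
I₂ = I₁ cos²(124° − 44°) = 0.5 I₀ · cos²(80°) = 0.01508 I₀.
I₃ = I₂ cos²(184° − 124°) = 0.01508 I₀ · cos²(60°) = 0.003769 I₀.
I₄ = I₃ cos²(124° − 184°) = 0.003769 I₀ · cos²(60°) = 0.0009423 I₀.
Transmitted fraction = 0.0009423.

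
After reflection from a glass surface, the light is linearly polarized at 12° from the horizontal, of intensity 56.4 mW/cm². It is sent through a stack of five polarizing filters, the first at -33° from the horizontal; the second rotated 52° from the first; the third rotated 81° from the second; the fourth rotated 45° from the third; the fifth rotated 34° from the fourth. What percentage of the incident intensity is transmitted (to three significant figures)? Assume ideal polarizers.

≈ 0.159%

I₁ = 56.4 mW/cm² · cos²(45°) = 28.2 mW/cm².
I₂ = I₁ · cos²(52°) = 28.2 · 0.379 = 10.69 mW/cm².
I₃ = I₂ · cos²(81°) = 10.69 · 0.02447 = 0.2616 mW/cm².
I₄ = I₃ · cos²(45°) = 0.2616 · 0.5 = 0.1308 mW/cm².
I₅ = I₄ · cos²(34°) = 0.1308 · 0.6873 = 0.08989 mW/cm².
That is 0.1594% of the incident intensity.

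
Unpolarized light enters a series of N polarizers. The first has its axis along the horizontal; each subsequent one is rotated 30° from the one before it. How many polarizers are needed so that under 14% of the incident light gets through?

N = 6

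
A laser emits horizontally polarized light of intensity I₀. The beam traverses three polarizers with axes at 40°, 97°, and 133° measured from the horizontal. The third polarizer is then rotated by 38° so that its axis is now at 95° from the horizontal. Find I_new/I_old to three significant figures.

Before rotation:
By Malus's law, I₁ = I₀ cos²(40° − 0°) = I₀ cos²(40°) = 0.5868 I₀.
I₂ = I₁ cos²(97° − 40°) = 0.5868 I₀ · cos²(57°) = 0.1741 I₀.
I₃ = I₂ cos²(133° − 97°) = 0.1741 I₀ · cos²(36°) = 0.1139 I₀.
After rotation:
I₁ = I₀ cos²(40° − 0°) = I₀ cos²(40°) = 0.5868 I₀.
I₂ = I₁ cos²(97° − 40°) = 0.5868 I₀ · cos²(57°) = 0.1741 I₀.
I₃ = I₂ cos²(95° − 97°) = 0.1741 I₀ · cos²(2°) = 0.1739 I₀.
Ratio = 0.1739 / 0.1139 = 1.526.

I_new/I_old ≈ 1.53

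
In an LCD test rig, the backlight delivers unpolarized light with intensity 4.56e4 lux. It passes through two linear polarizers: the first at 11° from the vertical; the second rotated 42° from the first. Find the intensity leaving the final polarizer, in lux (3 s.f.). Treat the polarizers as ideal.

I ≈ 1.26e4 lux

Unpolarized light through the first polarizer → I₁ = 4.56e4 lux/2 = 2.28e+04 lux, polarized at 11°.
I₂ = I₁ · cos²(42°) = 2.28e+04 · 0.5523 = 1.259e+04 lux.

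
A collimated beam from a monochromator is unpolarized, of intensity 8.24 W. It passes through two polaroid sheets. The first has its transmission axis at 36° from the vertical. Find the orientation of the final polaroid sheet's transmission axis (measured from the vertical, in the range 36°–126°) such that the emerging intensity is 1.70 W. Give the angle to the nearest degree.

θ ≈ 86°

Unpolarized light through the first polarizer → I₁ = ½ I₀, now polarized at 36°.
Target fraction: 1.70 / 8.24 W = 0.2063 of I₀.
Need I₂/I₀ = 0.2063, so cos²(θ − 36°) = 0.2063 / 0.5 = 0.4126.
θ − 36° = arccos(√0.4126) = 50.0°, giving θ ≈ 36 + 50.0 = 86.0°.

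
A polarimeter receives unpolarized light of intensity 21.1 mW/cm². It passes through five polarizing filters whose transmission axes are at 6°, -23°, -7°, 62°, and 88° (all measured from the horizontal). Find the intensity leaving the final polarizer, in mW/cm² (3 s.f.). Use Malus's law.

Unpolarized light through the first polarizer → I₁ = 21.1 mW/cm²/2 = 10.55 mW/cm², polarized at 6°.
I₂ = I₁ · cos²(29°) = 10.55 · 0.765 = 8.07 mW/cm².
I₃ = I₂ · cos²(16°) = 8.07 · 0.924 = 7.457 mW/cm².
I₄ = I₃ · cos²(69°) = 7.457 · 0.1284 = 0.9577 mW/cm².
I₅ = I₄ · cos²(26°) = 0.9577 · 0.8078 = 0.7737 mW/cm².

I ≈ 0.774 mW/cm²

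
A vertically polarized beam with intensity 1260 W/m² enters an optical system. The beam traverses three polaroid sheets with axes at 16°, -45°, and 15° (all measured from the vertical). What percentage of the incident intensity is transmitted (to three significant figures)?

≈ 5.43%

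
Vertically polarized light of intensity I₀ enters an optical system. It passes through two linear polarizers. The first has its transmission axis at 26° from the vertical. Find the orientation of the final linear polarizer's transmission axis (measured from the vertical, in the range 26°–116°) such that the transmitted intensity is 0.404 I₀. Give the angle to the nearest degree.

I₁ = I₀ cos²(26° − 0°) = I₀ cos²(26°) = 0.8078 I₀.
Need I₂/I₀ = 0.404, so cos²(θ − 26°) = 0.404 / 0.8078 = 0.5001.
θ − 26° = arccos(√0.5001) = 45.0°, giving θ ≈ 26 + 45.0 = 71.0°.

θ ≈ 71°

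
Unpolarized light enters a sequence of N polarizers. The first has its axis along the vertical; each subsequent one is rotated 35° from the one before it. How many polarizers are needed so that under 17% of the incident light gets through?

N = 4

First polarizer halves the unpolarized light: factor 1/2.
Each further stage multiplies by cos²(35°) = 0.671.
After N polarizers: T = 0.5·0.671^(N−1). Require T < 0.17 ⇒ N−1 > ln(0.17/0.5)/ln(0.671) = 2.70, so N−1 ≥ 3 and N = 4.
Check: N=4 gives T = 0.1511 < 0.17; N=3 gives T = 0.2251.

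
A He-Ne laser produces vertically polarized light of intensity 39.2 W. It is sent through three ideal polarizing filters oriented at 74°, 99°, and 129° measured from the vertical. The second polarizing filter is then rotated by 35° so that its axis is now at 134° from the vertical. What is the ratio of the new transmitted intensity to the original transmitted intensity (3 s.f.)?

I_new/I_old ≈ 0.403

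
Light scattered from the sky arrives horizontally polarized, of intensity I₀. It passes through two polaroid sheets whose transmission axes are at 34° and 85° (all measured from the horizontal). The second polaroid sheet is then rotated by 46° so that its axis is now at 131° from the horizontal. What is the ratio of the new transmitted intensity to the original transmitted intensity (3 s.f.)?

Before rotation:
By Malus's law, I₁ = I₀ cos²(34° − 0°) = I₀ cos²(34°) = 0.6873 I₀.
I₂ = I₁ cos²(85° − 34°) = 0.6873 I₀ · cos²(51°) = 0.2722 I₀.
After rotation:
I₁ = I₀ cos²(34° − 0°) = I₀ cos²(34°) = 0.6873 I₀.
Angle between axes 1 and 2: 83°. I₂ = 0.6873 I₀ · cos²(83°) = 0.01021 I₀.
Ratio = 0.01021 / 0.2722 = 0.0375.

I_new/I_old ≈ 0.0375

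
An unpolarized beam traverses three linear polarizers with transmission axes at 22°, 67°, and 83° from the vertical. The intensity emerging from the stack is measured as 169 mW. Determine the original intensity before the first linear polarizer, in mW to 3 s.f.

I₀ ≈ 732 mW

Unpolarized light through the first polarizer → I₁ = ½ I₀, now polarized at 22°.
I₂ = I₁ cos²(67° − 22°) = 0.5 I₀ · cos²(45°) = 0.25 I₀.
I₃ = I₂ cos²(83° − 67°) = 0.25 I₀ · cos²(16°) = 0.231 I₀.
So 169 mW = 0.231 I₀, giving I₀ = 169/0.231 = 731.6 mW.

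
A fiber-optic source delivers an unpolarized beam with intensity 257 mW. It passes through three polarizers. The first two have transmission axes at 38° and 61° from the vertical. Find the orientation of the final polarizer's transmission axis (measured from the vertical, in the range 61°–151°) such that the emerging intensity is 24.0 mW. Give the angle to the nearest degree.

Unpolarized light through the first polarizer → I₁ = ½ I₀, now polarized at 38°.
I₂ = I₁ cos²(61° − 38°) = 0.5 I₀ · cos²(23°) = 0.4237 I₀.
Target fraction: 24.0 / 257 mW = 0.09339 of I₀.
Need I₃/I₀ = 0.09339, so cos²(θ − 61°) = 0.09339 / 0.4237 = 0.2204.
θ − 61° = arccos(√0.2204) = 62.0°, giving θ ≈ 61 + 62.0 = 123.0°.

θ ≈ 123°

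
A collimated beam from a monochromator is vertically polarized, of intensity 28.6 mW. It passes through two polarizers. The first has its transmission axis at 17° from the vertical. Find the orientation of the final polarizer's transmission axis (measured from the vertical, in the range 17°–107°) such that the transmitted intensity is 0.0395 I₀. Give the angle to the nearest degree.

I₁ = I₀ cos²(17° − 0°) = I₀ cos²(17°) = 0.9145 I₀.
Need I₂/I₀ = 0.0395, so cos²(θ − 17°) = 0.0395 / 0.9145 = 0.04319.
θ − 17° = arccos(√0.04319) = 78.0°, giving θ ≈ 17 + 78.0 = 95.0°.

θ ≈ 95°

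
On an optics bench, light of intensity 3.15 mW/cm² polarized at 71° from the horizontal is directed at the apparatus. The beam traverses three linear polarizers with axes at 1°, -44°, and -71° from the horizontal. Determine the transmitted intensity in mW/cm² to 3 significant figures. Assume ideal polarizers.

By Malus's law, I₁ = 3.15 mW/cm² · cos²(70°) = 0.3685 mW/cm².
I₂ = I₁ · cos²(45°) = 0.3685 · 0.5 = 0.1842 mW/cm².
I₃ = I₂ · cos²(27°) = 0.1842 · 0.7939 = 0.1463 mW/cm².

I ≈ 0.146 mW/cm²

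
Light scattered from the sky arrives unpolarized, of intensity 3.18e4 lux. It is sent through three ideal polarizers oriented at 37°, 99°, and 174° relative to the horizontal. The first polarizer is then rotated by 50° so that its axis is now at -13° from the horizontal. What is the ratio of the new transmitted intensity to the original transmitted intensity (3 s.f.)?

I_new/I_old ≈ 0.637

Before rotation:
Unpolarized light through the first polarizer → I₁ = ½ I₀, now polarized at 37°.
I₂ = I₁ cos²(99° − 37°) = 0.5 I₀ · cos²(62°) = 0.1102 I₀.
I₃ = I₂ cos²(174° − 99°) = 0.1102 I₀ · cos²(75°) = 0.007382 I₀.
After rotation:
Unpolarized light through the first polarizer → I₁ = ½ I₀, now polarized at -13°.
Angle between axes 1 and 2: 68°. I₂ = 0.5 I₀ · cos²(68°) = 0.07017 I₀.
I₃ = I₂ cos²(174° − 99°) = 0.07017 I₀ · cos²(75°) = 0.0047 I₀.
Ratio = 0.0047 / 0.007382 = 0.6367.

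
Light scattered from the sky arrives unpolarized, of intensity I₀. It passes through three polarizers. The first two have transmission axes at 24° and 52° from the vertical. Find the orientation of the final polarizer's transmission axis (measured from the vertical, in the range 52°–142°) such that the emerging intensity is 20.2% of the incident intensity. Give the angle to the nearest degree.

θ ≈ 96°

Unpolarized light through the first polarizer → I₁ = ½ I₀, now polarized at 24°.
I₂ = I₁ cos²(52° − 24°) = 0.5 I₀ · cos²(28°) = 0.3898 I₀.
Need I₃/I₀ = 0.202, so cos²(θ − 52°) = 0.202 / 0.3898 = 0.5182.
θ − 52° = arccos(√0.5182) = 44.0°, giving θ ≈ 52 + 44.0 = 96.0°.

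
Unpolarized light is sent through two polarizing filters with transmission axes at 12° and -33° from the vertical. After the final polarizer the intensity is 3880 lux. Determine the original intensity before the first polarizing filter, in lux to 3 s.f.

I₀ ≈ 1.55e4 lux

Unpolarized light through the first polarizer → I₁ = ½ I₀, now polarized at 12°.
I₂ = I₁ cos²(-33° − 12°) = 0.5 I₀ · cos²(45°) = 0.25 I₀.
So 3880 lux = 0.25 I₀, giving I₀ = 3880/0.25 = 1.552e+04 lux.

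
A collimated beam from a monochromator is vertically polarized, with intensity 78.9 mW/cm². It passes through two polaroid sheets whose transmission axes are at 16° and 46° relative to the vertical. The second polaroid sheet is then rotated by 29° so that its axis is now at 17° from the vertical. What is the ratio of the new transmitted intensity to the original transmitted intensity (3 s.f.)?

I_new/I_old ≈ 1.33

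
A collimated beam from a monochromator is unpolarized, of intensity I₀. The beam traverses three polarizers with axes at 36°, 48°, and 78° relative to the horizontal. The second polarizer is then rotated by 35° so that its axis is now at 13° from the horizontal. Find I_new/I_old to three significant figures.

Before rotation:
Unpolarized light through the first polarizer → I₁ = ½ I₀, now polarized at 36°.
I₂ = I₁ cos²(48° − 36°) = 0.5 I₀ · cos²(12°) = 0.4784 I₀.
I₃ = I₂ cos²(78° − 48°) = 0.4784 I₀ · cos²(30°) = 0.3588 I₀.
After rotation:
Unpolarized light through the first polarizer → I₁ = ½ I₀, now polarized at 36°.
I₂ = I₁ cos²(13° − 36°) = 0.5 I₀ · cos²(23°) = 0.4237 I₀.
I₃ = I₂ cos²(78° − 13°) = 0.4237 I₀ · cos²(65°) = 0.07567 I₀.
Ratio = 0.07567 / 0.3588 = 0.2109.

I_new/I_old ≈ 0.211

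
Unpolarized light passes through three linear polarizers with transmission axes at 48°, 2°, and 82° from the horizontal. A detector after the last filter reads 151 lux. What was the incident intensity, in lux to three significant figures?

I₀ ≈ 2.08e4 lux

Unpolarized light through the first polarizer → I₁ = ½ I₀, now polarized at 48°.
I₂ = I₁ cos²(2° − 48°) = 0.5 I₀ · cos²(46°) = 0.2413 I₀.
I₃ = I₂ cos²(82° − 2°) = 0.2413 I₀ · cos²(80°) = 0.007275 I₀.
So 151 lux = 0.007275 I₀, giving I₀ = 151/0.007275 = 2.076e+04 lux.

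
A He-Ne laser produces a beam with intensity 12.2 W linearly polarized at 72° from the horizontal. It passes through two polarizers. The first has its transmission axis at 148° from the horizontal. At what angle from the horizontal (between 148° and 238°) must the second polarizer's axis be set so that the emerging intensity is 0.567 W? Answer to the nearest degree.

I₁ = I₀ cos²(148° − 72°) = I₀ cos²(76°) = 0.05853 I₀.
Target fraction: 0.567 / 12.2 W = 0.04648 of I₀.
Need I₂/I₀ = 0.04648, so cos²(θ − 148°) = 0.04648 / 0.05853 = 0.7941.
θ − 148° = arccos(√0.7941) = 27.0°, giving θ ≈ 148 + 27.0 = 175.0°.

θ ≈ 175°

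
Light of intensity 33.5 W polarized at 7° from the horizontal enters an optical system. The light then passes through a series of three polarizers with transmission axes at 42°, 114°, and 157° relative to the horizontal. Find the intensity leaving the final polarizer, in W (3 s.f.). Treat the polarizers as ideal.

I ≈ 1.15 W

By Malus's law, I₁ = 33.5 W · cos²(35°) = 22.48 W.
I₂ = I₁ · cos²(72°) = 22.48 · 0.09549 = 2.147 W.
I₃ = I₂ · cos²(43°) = 2.147 · 0.5349 = 1.148 W.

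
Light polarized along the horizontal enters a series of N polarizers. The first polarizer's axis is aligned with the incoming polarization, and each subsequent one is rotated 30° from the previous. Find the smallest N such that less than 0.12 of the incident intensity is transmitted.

N = 9

First polarizer is aligned with the polarization: full transmission.
Each further stage multiplies by cos²(30°) = 0.75.
After N polarizers: T = 0.75^(N−1). Require T < 0.12 ⇒ N−1 > ln(0.12)/ln(0.75) = 7.37, so N−1 ≥ 8 and N = 9.
Check: N=9 gives T = 0.1001 < 0.12; N=8 gives T = 0.1335.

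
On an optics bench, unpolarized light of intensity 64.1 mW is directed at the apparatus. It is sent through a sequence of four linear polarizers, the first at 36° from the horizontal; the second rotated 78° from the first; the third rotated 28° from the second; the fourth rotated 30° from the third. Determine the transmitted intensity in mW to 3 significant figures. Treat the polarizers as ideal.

I ≈ 0.810 mW

Unpolarized light through the first polarizer → I₁ = 64.1 mW/2 = 32.05 mW, polarized at 36°.
I₂ = I₁ · cos²(78°) = 32.05 · 0.04323 = 1.385 mW.
I₃ = I₂ · cos²(28°) = 1.385 · 0.7796 = 1.08 mW.
I₄ = I₃ · cos²(30°) = 1.08 · 0.75 = 0.8101 mW.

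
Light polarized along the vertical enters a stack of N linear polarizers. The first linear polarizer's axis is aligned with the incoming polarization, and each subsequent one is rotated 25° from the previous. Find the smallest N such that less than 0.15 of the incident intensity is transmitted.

N = 11

First polarizer is aligned with the polarization: full transmission.
Each further stage multiplies by cos²(25°) = 0.8214.
After N polarizers: T = 0.8214^(N−1). Require T < 0.15 ⇒ N−1 > ln(0.15)/ln(0.8214) = 9.64, so N−1 ≥ 10 and N = 11.
Check: N=11 gives T = 0.1398 < 0.15; N=10 gives T = 0.1702.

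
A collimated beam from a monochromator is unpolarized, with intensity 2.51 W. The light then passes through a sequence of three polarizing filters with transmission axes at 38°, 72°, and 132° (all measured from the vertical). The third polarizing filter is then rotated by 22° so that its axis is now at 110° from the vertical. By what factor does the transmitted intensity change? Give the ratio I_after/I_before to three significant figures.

I_new/I_old ≈ 2.48

Before rotation:
Unpolarized light through the first polarizer → I₁ = ½ I₀, now polarized at 38°.
I₂ = I₁ cos²(72° − 38°) = 0.5 I₀ · cos²(34°) = 0.3437 I₀.
I₃ = I₂ cos²(132° − 72°) = 0.3437 I₀ · cos²(60°) = 0.08591 I₀.
After rotation:
Unpolarized light through the first polarizer → I₁ = ½ I₀, now polarized at 38°.
I₂ = I₁ cos²(72° − 38°) = 0.5 I₀ · cos²(34°) = 0.3437 I₀.
I₃ = I₂ cos²(110° − 72°) = 0.3437 I₀ · cos²(38°) = 0.2134 I₀.
Ratio = 0.2134 / 0.08591 = 2.484.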